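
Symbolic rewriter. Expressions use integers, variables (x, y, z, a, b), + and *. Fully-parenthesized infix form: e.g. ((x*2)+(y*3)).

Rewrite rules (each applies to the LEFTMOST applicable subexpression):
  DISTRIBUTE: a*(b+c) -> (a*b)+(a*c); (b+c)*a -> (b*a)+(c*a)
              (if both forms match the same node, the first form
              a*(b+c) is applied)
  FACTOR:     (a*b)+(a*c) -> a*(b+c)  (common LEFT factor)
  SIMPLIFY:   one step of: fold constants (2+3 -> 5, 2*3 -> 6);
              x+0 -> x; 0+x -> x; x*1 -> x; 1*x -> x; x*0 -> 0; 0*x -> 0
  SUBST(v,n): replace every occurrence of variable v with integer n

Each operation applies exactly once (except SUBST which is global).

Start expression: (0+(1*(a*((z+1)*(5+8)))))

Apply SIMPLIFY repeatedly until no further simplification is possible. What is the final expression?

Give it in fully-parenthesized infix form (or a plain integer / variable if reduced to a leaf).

Answer: (a*((z+1)*13))

Derivation:
Start: (0+(1*(a*((z+1)*(5+8)))))
Step 1: at root: (0+(1*(a*((z+1)*(5+8))))) -> (1*(a*((z+1)*(5+8)))); overall: (0+(1*(a*((z+1)*(5+8))))) -> (1*(a*((z+1)*(5+8))))
Step 2: at root: (1*(a*((z+1)*(5+8)))) -> (a*((z+1)*(5+8))); overall: (1*(a*((z+1)*(5+8)))) -> (a*((z+1)*(5+8)))
Step 3: at RR: (5+8) -> 13; overall: (a*((z+1)*(5+8))) -> (a*((z+1)*13))
Fixed point: (a*((z+1)*13))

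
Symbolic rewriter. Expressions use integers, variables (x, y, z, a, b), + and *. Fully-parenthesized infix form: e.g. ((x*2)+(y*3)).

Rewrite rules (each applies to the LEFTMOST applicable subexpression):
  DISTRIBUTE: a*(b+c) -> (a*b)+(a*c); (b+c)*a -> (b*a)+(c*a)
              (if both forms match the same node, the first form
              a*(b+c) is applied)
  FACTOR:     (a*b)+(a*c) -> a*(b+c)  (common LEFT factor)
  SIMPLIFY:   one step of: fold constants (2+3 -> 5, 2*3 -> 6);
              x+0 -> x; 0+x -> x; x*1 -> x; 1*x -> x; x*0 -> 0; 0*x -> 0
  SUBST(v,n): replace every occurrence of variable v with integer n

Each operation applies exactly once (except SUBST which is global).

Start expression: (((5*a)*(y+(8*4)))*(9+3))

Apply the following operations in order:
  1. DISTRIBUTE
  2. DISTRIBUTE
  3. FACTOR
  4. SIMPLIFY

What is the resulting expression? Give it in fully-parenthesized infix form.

Answer: ((((5*a)*(y+32))*9)+(((5*a)*(y+(8*4)))*3))

Derivation:
Start: (((5*a)*(y+(8*4)))*(9+3))
Apply DISTRIBUTE at root (target: (((5*a)*(y+(8*4)))*(9+3))): (((5*a)*(y+(8*4)))*(9+3)) -> ((((5*a)*(y+(8*4)))*9)+(((5*a)*(y+(8*4)))*3))
Apply DISTRIBUTE at LL (target: ((5*a)*(y+(8*4)))): ((((5*a)*(y+(8*4)))*9)+(((5*a)*(y+(8*4)))*3)) -> (((((5*a)*y)+((5*a)*(8*4)))*9)+(((5*a)*(y+(8*4)))*3))
Apply FACTOR at LL (target: (((5*a)*y)+((5*a)*(8*4)))): (((((5*a)*y)+((5*a)*(8*4)))*9)+(((5*a)*(y+(8*4)))*3)) -> ((((5*a)*(y+(8*4)))*9)+(((5*a)*(y+(8*4)))*3))
Apply SIMPLIFY at LLRR (target: (8*4)): ((((5*a)*(y+(8*4)))*9)+(((5*a)*(y+(8*4)))*3)) -> ((((5*a)*(y+32))*9)+(((5*a)*(y+(8*4)))*3))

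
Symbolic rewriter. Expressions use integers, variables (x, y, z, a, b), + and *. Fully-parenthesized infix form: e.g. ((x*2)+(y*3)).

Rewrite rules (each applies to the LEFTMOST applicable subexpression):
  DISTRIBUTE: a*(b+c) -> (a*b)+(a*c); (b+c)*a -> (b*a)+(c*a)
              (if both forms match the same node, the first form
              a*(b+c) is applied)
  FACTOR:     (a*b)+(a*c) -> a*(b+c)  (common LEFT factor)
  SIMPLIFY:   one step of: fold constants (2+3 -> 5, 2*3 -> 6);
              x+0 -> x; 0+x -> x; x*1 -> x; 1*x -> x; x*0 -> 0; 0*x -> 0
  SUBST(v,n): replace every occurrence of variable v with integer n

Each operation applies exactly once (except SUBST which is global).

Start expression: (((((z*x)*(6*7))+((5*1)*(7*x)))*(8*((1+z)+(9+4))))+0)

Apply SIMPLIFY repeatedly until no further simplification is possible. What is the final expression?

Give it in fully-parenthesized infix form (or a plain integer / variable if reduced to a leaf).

Start: (((((z*x)*(6*7))+((5*1)*(7*x)))*(8*((1+z)+(9+4))))+0)
Step 1: at root: (((((z*x)*(6*7))+((5*1)*(7*x)))*(8*((1+z)+(9+4))))+0) -> ((((z*x)*(6*7))+((5*1)*(7*x)))*(8*((1+z)+(9+4)))); overall: (((((z*x)*(6*7))+((5*1)*(7*x)))*(8*((1+z)+(9+4))))+0) -> ((((z*x)*(6*7))+((5*1)*(7*x)))*(8*((1+z)+(9+4))))
Step 2: at LLR: (6*7) -> 42; overall: ((((z*x)*(6*7))+((5*1)*(7*x)))*(8*((1+z)+(9+4)))) -> ((((z*x)*42)+((5*1)*(7*x)))*(8*((1+z)+(9+4))))
Step 3: at LRL: (5*1) -> 5; overall: ((((z*x)*42)+((5*1)*(7*x)))*(8*((1+z)+(9+4)))) -> ((((z*x)*42)+(5*(7*x)))*(8*((1+z)+(9+4))))
Step 4: at RRR: (9+4) -> 13; overall: ((((z*x)*42)+(5*(7*x)))*(8*((1+z)+(9+4)))) -> ((((z*x)*42)+(5*(7*x)))*(8*((1+z)+13)))
Fixed point: ((((z*x)*42)+(5*(7*x)))*(8*((1+z)+13)))

Answer: ((((z*x)*42)+(5*(7*x)))*(8*((1+z)+13)))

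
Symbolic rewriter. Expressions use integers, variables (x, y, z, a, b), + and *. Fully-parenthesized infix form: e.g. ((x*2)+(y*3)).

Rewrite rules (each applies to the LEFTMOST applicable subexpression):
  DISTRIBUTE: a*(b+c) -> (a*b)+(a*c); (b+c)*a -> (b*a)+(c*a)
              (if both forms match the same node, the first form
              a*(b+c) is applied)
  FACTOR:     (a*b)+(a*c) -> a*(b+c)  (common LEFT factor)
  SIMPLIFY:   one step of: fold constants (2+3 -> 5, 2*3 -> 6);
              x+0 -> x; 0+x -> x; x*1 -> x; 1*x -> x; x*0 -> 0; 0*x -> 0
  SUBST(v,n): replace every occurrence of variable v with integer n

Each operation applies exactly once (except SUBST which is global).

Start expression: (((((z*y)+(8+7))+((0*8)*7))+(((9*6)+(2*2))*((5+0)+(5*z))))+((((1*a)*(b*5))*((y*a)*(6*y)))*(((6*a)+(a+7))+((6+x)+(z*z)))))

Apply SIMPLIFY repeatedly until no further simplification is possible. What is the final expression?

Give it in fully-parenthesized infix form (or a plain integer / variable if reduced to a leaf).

Answer: ((((z*y)+15)+(58*(5+(5*z))))+(((a*(b*5))*((y*a)*(6*y)))*(((6*a)+(a+7))+((6+x)+(z*z)))))

Derivation:
Start: (((((z*y)+(8+7))+((0*8)*7))+(((9*6)+(2*2))*((5+0)+(5*z))))+((((1*a)*(b*5))*((y*a)*(6*y)))*(((6*a)+(a+7))+((6+x)+(z*z)))))
Step 1: at LLLR: (8+7) -> 15; overall: (((((z*y)+(8+7))+((0*8)*7))+(((9*6)+(2*2))*((5+0)+(5*z))))+((((1*a)*(b*5))*((y*a)*(6*y)))*(((6*a)+(a+7))+((6+x)+(z*z))))) -> (((((z*y)+15)+((0*8)*7))+(((9*6)+(2*2))*((5+0)+(5*z))))+((((1*a)*(b*5))*((y*a)*(6*y)))*(((6*a)+(a+7))+((6+x)+(z*z)))))
Step 2: at LLRL: (0*8) -> 0; overall: (((((z*y)+15)+((0*8)*7))+(((9*6)+(2*2))*((5+0)+(5*z))))+((((1*a)*(b*5))*((y*a)*(6*y)))*(((6*a)+(a+7))+((6+x)+(z*z))))) -> (((((z*y)+15)+(0*7))+(((9*6)+(2*2))*((5+0)+(5*z))))+((((1*a)*(b*5))*((y*a)*(6*y)))*(((6*a)+(a+7))+((6+x)+(z*z)))))
Step 3: at LLR: (0*7) -> 0; overall: (((((z*y)+15)+(0*7))+(((9*6)+(2*2))*((5+0)+(5*z))))+((((1*a)*(b*5))*((y*a)*(6*y)))*(((6*a)+(a+7))+((6+x)+(z*z))))) -> (((((z*y)+15)+0)+(((9*6)+(2*2))*((5+0)+(5*z))))+((((1*a)*(b*5))*((y*a)*(6*y)))*(((6*a)+(a+7))+((6+x)+(z*z)))))
Step 4: at LL: (((z*y)+15)+0) -> ((z*y)+15); overall: (((((z*y)+15)+0)+(((9*6)+(2*2))*((5+0)+(5*z))))+((((1*a)*(b*5))*((y*a)*(6*y)))*(((6*a)+(a+7))+((6+x)+(z*z))))) -> ((((z*y)+15)+(((9*6)+(2*2))*((5+0)+(5*z))))+((((1*a)*(b*5))*((y*a)*(6*y)))*(((6*a)+(a+7))+((6+x)+(z*z)))))
Step 5: at LRLL: (9*6) -> 54; overall: ((((z*y)+15)+(((9*6)+(2*2))*((5+0)+(5*z))))+((((1*a)*(b*5))*((y*a)*(6*y)))*(((6*a)+(a+7))+((6+x)+(z*z))))) -> ((((z*y)+15)+((54+(2*2))*((5+0)+(5*z))))+((((1*a)*(b*5))*((y*a)*(6*y)))*(((6*a)+(a+7))+((6+x)+(z*z)))))
Step 6: at LRLR: (2*2) -> 4; overall: ((((z*y)+15)+((54+(2*2))*((5+0)+(5*z))))+((((1*a)*(b*5))*((y*a)*(6*y)))*(((6*a)+(a+7))+((6+x)+(z*z))))) -> ((((z*y)+15)+((54+4)*((5+0)+(5*z))))+((((1*a)*(b*5))*((y*a)*(6*y)))*(((6*a)+(a+7))+((6+x)+(z*z)))))
Step 7: at LRL: (54+4) -> 58; overall: ((((z*y)+15)+((54+4)*((5+0)+(5*z))))+((((1*a)*(b*5))*((y*a)*(6*y)))*(((6*a)+(a+7))+((6+x)+(z*z))))) -> ((((z*y)+15)+(58*((5+0)+(5*z))))+((((1*a)*(b*5))*((y*a)*(6*y)))*(((6*a)+(a+7))+((6+x)+(z*z)))))
Step 8: at LRRL: (5+0) -> 5; overall: ((((z*y)+15)+(58*((5+0)+(5*z))))+((((1*a)*(b*5))*((y*a)*(6*y)))*(((6*a)+(a+7))+((6+x)+(z*z))))) -> ((((z*y)+15)+(58*(5+(5*z))))+((((1*a)*(b*5))*((y*a)*(6*y)))*(((6*a)+(a+7))+((6+x)+(z*z)))))
Step 9: at RLLL: (1*a) -> a; overall: ((((z*y)+15)+(58*(5+(5*z))))+((((1*a)*(b*5))*((y*a)*(6*y)))*(((6*a)+(a+7))+((6+x)+(z*z))))) -> ((((z*y)+15)+(58*(5+(5*z))))+(((a*(b*5))*((y*a)*(6*y)))*(((6*a)+(a+7))+((6+x)+(z*z)))))
Fixed point: ((((z*y)+15)+(58*(5+(5*z))))+(((a*(b*5))*((y*a)*(6*y)))*(((6*a)+(a+7))+((6+x)+(z*z)))))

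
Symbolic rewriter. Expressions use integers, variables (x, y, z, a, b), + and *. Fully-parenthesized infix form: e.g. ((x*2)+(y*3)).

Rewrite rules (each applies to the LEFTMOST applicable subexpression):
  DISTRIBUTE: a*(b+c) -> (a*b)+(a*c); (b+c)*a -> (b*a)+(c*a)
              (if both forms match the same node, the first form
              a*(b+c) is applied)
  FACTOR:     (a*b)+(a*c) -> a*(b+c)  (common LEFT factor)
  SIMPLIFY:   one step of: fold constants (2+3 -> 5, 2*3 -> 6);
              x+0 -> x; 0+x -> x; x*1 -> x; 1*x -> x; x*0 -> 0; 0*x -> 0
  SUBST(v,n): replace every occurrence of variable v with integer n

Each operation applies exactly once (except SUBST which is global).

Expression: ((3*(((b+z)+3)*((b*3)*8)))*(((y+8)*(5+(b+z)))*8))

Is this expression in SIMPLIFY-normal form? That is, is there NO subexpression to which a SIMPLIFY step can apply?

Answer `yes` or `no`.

Answer: yes

Derivation:
Expression: ((3*(((b+z)+3)*((b*3)*8)))*(((y+8)*(5+(b+z)))*8))
Scanning for simplifiable subexpressions (pre-order)...
  at root: ((3*(((b+z)+3)*((b*3)*8)))*(((y+8)*(5+(b+z)))*8)) (not simplifiable)
  at L: (3*(((b+z)+3)*((b*3)*8))) (not simplifiable)
  at LR: (((b+z)+3)*((b*3)*8)) (not simplifiable)
  at LRL: ((b+z)+3) (not simplifiable)
  at LRLL: (b+z) (not simplifiable)
  at LRR: ((b*3)*8) (not simplifiable)
  at LRRL: (b*3) (not simplifiable)
  at R: (((y+8)*(5+(b+z)))*8) (not simplifiable)
  at RL: ((y+8)*(5+(b+z))) (not simplifiable)
  at RLL: (y+8) (not simplifiable)
  at RLR: (5+(b+z)) (not simplifiable)
  at RLRR: (b+z) (not simplifiable)
Result: no simplifiable subexpression found -> normal form.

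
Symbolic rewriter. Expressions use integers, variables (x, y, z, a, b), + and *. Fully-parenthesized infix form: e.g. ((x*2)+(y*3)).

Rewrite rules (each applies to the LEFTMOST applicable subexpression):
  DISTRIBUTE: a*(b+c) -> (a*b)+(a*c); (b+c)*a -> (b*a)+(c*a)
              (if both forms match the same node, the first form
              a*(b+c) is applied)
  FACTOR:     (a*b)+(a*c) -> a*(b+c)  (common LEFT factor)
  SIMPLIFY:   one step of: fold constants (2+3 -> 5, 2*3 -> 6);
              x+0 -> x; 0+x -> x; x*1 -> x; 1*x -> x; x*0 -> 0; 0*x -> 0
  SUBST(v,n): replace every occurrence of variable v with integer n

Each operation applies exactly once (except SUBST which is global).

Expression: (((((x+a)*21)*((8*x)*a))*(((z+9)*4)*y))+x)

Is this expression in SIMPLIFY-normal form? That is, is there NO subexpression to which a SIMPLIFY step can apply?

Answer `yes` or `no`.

Answer: yes

Derivation:
Expression: (((((x+a)*21)*((8*x)*a))*(((z+9)*4)*y))+x)
Scanning for simplifiable subexpressions (pre-order)...
  at root: (((((x+a)*21)*((8*x)*a))*(((z+9)*4)*y))+x) (not simplifiable)
  at L: ((((x+a)*21)*((8*x)*a))*(((z+9)*4)*y)) (not simplifiable)
  at LL: (((x+a)*21)*((8*x)*a)) (not simplifiable)
  at LLL: ((x+a)*21) (not simplifiable)
  at LLLL: (x+a) (not simplifiable)
  at LLR: ((8*x)*a) (not simplifiable)
  at LLRL: (8*x) (not simplifiable)
  at LR: (((z+9)*4)*y) (not simplifiable)
  at LRL: ((z+9)*4) (not simplifiable)
  at LRLL: (z+9) (not simplifiable)
Result: no simplifiable subexpression found -> normal form.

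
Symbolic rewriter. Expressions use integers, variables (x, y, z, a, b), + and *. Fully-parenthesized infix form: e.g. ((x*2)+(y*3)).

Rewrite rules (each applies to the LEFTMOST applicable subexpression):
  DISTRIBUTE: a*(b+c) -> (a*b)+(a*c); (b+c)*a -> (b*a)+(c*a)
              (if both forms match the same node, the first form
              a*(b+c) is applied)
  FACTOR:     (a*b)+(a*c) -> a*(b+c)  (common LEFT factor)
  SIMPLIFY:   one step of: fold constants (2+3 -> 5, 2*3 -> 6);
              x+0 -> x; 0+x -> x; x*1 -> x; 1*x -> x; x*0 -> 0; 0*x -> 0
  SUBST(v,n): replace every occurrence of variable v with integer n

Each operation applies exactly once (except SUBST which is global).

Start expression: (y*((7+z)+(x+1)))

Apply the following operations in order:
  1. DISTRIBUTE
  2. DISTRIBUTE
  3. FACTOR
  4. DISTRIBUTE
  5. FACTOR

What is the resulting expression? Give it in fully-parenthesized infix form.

Answer: ((y*(7+z))+(y*(x+1)))

Derivation:
Start: (y*((7+z)+(x+1)))
Apply DISTRIBUTE at root (target: (y*((7+z)+(x+1)))): (y*((7+z)+(x+1))) -> ((y*(7+z))+(y*(x+1)))
Apply DISTRIBUTE at L (target: (y*(7+z))): ((y*(7+z))+(y*(x+1))) -> (((y*7)+(y*z))+(y*(x+1)))
Apply FACTOR at L (target: ((y*7)+(y*z))): (((y*7)+(y*z))+(y*(x+1))) -> ((y*(7+z))+(y*(x+1)))
Apply DISTRIBUTE at L (target: (y*(7+z))): ((y*(7+z))+(y*(x+1))) -> (((y*7)+(y*z))+(y*(x+1)))
Apply FACTOR at L (target: ((y*7)+(y*z))): (((y*7)+(y*z))+(y*(x+1))) -> ((y*(7+z))+(y*(x+1)))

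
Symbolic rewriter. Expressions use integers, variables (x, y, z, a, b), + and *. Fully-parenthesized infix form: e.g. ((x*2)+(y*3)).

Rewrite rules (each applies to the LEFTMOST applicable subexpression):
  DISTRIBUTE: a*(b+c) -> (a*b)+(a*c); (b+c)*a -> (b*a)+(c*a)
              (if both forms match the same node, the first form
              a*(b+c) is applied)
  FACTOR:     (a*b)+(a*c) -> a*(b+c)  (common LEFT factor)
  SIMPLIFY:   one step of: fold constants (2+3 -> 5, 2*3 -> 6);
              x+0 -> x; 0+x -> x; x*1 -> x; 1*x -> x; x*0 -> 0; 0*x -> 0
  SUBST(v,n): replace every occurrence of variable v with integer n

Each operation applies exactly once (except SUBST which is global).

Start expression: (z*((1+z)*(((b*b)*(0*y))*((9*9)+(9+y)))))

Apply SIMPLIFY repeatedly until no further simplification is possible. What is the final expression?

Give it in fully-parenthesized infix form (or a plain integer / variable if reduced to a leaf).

Answer: 0

Derivation:
Start: (z*((1+z)*(((b*b)*(0*y))*((9*9)+(9+y)))))
Step 1: at RRLR: (0*y) -> 0; overall: (z*((1+z)*(((b*b)*(0*y))*((9*9)+(9+y))))) -> (z*((1+z)*(((b*b)*0)*((9*9)+(9+y)))))
Step 2: at RRL: ((b*b)*0) -> 0; overall: (z*((1+z)*(((b*b)*0)*((9*9)+(9+y))))) -> (z*((1+z)*(0*((9*9)+(9+y)))))
Step 3: at RR: (0*((9*9)+(9+y))) -> 0; overall: (z*((1+z)*(0*((9*9)+(9+y))))) -> (z*((1+z)*0))
Step 4: at R: ((1+z)*0) -> 0; overall: (z*((1+z)*0)) -> (z*0)
Step 5: at root: (z*0) -> 0; overall: (z*0) -> 0
Fixed point: 0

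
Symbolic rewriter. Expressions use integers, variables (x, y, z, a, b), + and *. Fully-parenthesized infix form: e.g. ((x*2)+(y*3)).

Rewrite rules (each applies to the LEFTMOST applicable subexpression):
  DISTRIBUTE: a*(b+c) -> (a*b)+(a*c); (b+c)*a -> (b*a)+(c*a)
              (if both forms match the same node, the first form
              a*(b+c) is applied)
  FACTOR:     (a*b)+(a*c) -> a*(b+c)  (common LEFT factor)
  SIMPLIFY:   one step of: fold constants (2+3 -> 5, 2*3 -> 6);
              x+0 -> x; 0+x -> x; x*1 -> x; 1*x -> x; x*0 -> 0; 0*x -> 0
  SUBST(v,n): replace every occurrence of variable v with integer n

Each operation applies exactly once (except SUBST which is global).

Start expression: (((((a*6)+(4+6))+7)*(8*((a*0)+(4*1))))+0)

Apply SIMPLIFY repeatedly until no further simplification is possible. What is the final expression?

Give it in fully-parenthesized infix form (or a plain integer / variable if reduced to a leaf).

Start: (((((a*6)+(4+6))+7)*(8*((a*0)+(4*1))))+0)
Step 1: at root: (((((a*6)+(4+6))+7)*(8*((a*0)+(4*1))))+0) -> ((((a*6)+(4+6))+7)*(8*((a*0)+(4*1)))); overall: (((((a*6)+(4+6))+7)*(8*((a*0)+(4*1))))+0) -> ((((a*6)+(4+6))+7)*(8*((a*0)+(4*1))))
Step 2: at LLR: (4+6) -> 10; overall: ((((a*6)+(4+6))+7)*(8*((a*0)+(4*1)))) -> ((((a*6)+10)+7)*(8*((a*0)+(4*1))))
Step 3: at RRL: (a*0) -> 0; overall: ((((a*6)+10)+7)*(8*((a*0)+(4*1)))) -> ((((a*6)+10)+7)*(8*(0+(4*1))))
Step 4: at RR: (0+(4*1)) -> (4*1); overall: ((((a*6)+10)+7)*(8*(0+(4*1)))) -> ((((a*6)+10)+7)*(8*(4*1)))
Step 5: at RR: (4*1) -> 4; overall: ((((a*6)+10)+7)*(8*(4*1))) -> ((((a*6)+10)+7)*(8*4))
Step 6: at R: (8*4) -> 32; overall: ((((a*6)+10)+7)*(8*4)) -> ((((a*6)+10)+7)*32)
Fixed point: ((((a*6)+10)+7)*32)

Answer: ((((a*6)+10)+7)*32)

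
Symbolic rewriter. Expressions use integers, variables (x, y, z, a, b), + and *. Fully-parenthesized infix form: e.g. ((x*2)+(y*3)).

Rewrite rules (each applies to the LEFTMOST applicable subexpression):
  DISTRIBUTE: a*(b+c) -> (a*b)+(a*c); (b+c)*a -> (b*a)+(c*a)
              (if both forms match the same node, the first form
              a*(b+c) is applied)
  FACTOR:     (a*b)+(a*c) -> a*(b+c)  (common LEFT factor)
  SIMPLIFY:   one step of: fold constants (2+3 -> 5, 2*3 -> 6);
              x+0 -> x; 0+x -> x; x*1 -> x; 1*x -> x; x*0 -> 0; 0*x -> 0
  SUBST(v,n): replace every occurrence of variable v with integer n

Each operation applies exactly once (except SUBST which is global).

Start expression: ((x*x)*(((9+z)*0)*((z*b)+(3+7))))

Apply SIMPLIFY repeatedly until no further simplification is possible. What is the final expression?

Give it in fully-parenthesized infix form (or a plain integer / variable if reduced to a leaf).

Answer: 0

Derivation:
Start: ((x*x)*(((9+z)*0)*((z*b)+(3+7))))
Step 1: at RL: ((9+z)*0) -> 0; overall: ((x*x)*(((9+z)*0)*((z*b)+(3+7)))) -> ((x*x)*(0*((z*b)+(3+7))))
Step 2: at R: (0*((z*b)+(3+7))) -> 0; overall: ((x*x)*(0*((z*b)+(3+7)))) -> ((x*x)*0)
Step 3: at root: ((x*x)*0) -> 0; overall: ((x*x)*0) -> 0
Fixed point: 0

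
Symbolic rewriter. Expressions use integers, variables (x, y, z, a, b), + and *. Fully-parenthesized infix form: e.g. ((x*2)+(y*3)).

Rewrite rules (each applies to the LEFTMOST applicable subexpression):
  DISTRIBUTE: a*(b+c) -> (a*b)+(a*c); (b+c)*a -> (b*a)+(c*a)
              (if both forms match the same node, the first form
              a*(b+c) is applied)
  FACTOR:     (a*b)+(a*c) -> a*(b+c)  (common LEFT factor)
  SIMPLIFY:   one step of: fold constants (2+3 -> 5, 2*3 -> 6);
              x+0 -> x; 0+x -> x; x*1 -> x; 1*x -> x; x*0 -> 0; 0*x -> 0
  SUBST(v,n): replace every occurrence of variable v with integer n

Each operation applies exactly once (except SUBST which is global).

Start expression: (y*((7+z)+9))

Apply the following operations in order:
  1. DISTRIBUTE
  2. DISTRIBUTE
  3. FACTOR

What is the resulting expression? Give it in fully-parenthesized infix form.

Start: (y*((7+z)+9))
Apply DISTRIBUTE at root (target: (y*((7+z)+9))): (y*((7+z)+9)) -> ((y*(7+z))+(y*9))
Apply DISTRIBUTE at L (target: (y*(7+z))): ((y*(7+z))+(y*9)) -> (((y*7)+(y*z))+(y*9))
Apply FACTOR at L (target: ((y*7)+(y*z))): (((y*7)+(y*z))+(y*9)) -> ((y*(7+z))+(y*9))

Answer: ((y*(7+z))+(y*9))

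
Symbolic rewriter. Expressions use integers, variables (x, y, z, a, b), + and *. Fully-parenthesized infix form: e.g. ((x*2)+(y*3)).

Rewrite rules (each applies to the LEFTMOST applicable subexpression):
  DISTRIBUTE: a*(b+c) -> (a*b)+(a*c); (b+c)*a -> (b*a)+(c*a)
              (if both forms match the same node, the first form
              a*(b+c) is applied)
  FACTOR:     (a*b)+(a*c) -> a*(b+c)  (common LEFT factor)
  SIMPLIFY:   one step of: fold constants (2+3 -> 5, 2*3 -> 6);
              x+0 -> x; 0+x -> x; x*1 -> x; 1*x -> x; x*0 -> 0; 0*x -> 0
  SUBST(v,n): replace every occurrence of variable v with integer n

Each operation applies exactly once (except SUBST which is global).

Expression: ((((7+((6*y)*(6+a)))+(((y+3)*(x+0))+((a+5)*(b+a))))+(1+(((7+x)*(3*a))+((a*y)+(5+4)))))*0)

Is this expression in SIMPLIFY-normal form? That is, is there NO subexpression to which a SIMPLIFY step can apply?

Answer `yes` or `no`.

Answer: no

Derivation:
Expression: ((((7+((6*y)*(6+a)))+(((y+3)*(x+0))+((a+5)*(b+a))))+(1+(((7+x)*(3*a))+((a*y)+(5+4)))))*0)
Scanning for simplifiable subexpressions (pre-order)...
  at root: ((((7+((6*y)*(6+a)))+(((y+3)*(x+0))+((a+5)*(b+a))))+(1+(((7+x)*(3*a))+((a*y)+(5+4)))))*0) (SIMPLIFIABLE)
  at L: (((7+((6*y)*(6+a)))+(((y+3)*(x+0))+((a+5)*(b+a))))+(1+(((7+x)*(3*a))+((a*y)+(5+4))))) (not simplifiable)
  at LL: ((7+((6*y)*(6+a)))+(((y+3)*(x+0))+((a+5)*(b+a)))) (not simplifiable)
  at LLL: (7+((6*y)*(6+a))) (not simplifiable)
  at LLLR: ((6*y)*(6+a)) (not simplifiable)
  at LLLRL: (6*y) (not simplifiable)
  at LLLRR: (6+a) (not simplifiable)
  at LLR: (((y+3)*(x+0))+((a+5)*(b+a))) (not simplifiable)
  at LLRL: ((y+3)*(x+0)) (not simplifiable)
  at LLRLL: (y+3) (not simplifiable)
  at LLRLR: (x+0) (SIMPLIFIABLE)
  at LLRR: ((a+5)*(b+a)) (not simplifiable)
  at LLRRL: (a+5) (not simplifiable)
  at LLRRR: (b+a) (not simplifiable)
  at LR: (1+(((7+x)*(3*a))+((a*y)+(5+4)))) (not simplifiable)
  at LRR: (((7+x)*(3*a))+((a*y)+(5+4))) (not simplifiable)
  at LRRL: ((7+x)*(3*a)) (not simplifiable)
  at LRRLL: (7+x) (not simplifiable)
  at LRRLR: (3*a) (not simplifiable)
  at LRRR: ((a*y)+(5+4)) (not simplifiable)
  at LRRRL: (a*y) (not simplifiable)
  at LRRRR: (5+4) (SIMPLIFIABLE)
Found simplifiable subexpr at path root: ((((7+((6*y)*(6+a)))+(((y+3)*(x+0))+((a+5)*(b+a))))+(1+(((7+x)*(3*a))+((a*y)+(5+4)))))*0)
One SIMPLIFY step would give: 0
-> NOT in normal form.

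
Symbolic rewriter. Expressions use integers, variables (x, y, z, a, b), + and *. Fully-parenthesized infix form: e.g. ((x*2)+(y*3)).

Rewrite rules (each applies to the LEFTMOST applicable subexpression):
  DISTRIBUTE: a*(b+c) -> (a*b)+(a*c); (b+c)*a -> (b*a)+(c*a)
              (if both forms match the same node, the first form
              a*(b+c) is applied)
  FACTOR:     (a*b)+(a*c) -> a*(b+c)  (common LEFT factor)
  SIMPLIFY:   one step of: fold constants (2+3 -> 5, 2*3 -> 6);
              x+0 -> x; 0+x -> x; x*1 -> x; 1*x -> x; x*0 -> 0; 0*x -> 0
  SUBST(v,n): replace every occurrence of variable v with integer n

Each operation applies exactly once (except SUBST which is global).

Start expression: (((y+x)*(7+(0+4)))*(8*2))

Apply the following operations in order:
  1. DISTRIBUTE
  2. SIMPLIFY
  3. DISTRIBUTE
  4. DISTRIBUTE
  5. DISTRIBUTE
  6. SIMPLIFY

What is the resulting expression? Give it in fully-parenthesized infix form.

Answer: ((((y*7)*16)+((x*7)*(8*2)))+(((y+x)*4)*(8*2)))

Derivation:
Start: (((y+x)*(7+(0+4)))*(8*2))
Apply DISTRIBUTE at L (target: ((y+x)*(7+(0+4)))): (((y+x)*(7+(0+4)))*(8*2)) -> ((((y+x)*7)+((y+x)*(0+4)))*(8*2))
Apply SIMPLIFY at LRR (target: (0+4)): ((((y+x)*7)+((y+x)*(0+4)))*(8*2)) -> ((((y+x)*7)+((y+x)*4))*(8*2))
Apply DISTRIBUTE at root (target: ((((y+x)*7)+((y+x)*4))*(8*2))): ((((y+x)*7)+((y+x)*4))*(8*2)) -> ((((y+x)*7)*(8*2))+(((y+x)*4)*(8*2)))
Apply DISTRIBUTE at LL (target: ((y+x)*7)): ((((y+x)*7)*(8*2))+(((y+x)*4)*(8*2))) -> ((((y*7)+(x*7))*(8*2))+(((y+x)*4)*(8*2)))
Apply DISTRIBUTE at L (target: (((y*7)+(x*7))*(8*2))): ((((y*7)+(x*7))*(8*2))+(((y+x)*4)*(8*2))) -> ((((y*7)*(8*2))+((x*7)*(8*2)))+(((y+x)*4)*(8*2)))
Apply SIMPLIFY at LLR (target: (8*2)): ((((y*7)*(8*2))+((x*7)*(8*2)))+(((y+x)*4)*(8*2))) -> ((((y*7)*16)+((x*7)*(8*2)))+(((y+x)*4)*(8*2)))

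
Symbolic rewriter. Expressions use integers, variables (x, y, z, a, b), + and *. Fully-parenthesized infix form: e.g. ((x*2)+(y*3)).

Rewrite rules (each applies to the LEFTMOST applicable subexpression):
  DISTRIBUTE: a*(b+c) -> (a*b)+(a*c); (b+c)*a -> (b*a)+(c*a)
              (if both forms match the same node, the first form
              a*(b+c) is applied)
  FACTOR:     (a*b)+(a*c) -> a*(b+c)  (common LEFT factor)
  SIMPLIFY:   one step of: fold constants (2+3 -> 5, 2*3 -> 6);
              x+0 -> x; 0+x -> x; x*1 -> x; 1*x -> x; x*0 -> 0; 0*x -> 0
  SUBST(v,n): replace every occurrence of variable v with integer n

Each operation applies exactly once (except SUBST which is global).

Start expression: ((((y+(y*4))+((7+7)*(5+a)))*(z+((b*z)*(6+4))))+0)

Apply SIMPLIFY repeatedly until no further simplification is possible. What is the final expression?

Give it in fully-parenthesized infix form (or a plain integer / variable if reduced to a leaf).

Start: ((((y+(y*4))+((7+7)*(5+a)))*(z+((b*z)*(6+4))))+0)
Step 1: at root: ((((y+(y*4))+((7+7)*(5+a)))*(z+((b*z)*(6+4))))+0) -> (((y+(y*4))+((7+7)*(5+a)))*(z+((b*z)*(6+4)))); overall: ((((y+(y*4))+((7+7)*(5+a)))*(z+((b*z)*(6+4))))+0) -> (((y+(y*4))+((7+7)*(5+a)))*(z+((b*z)*(6+4))))
Step 2: at LRL: (7+7) -> 14; overall: (((y+(y*4))+((7+7)*(5+a)))*(z+((b*z)*(6+4)))) -> (((y+(y*4))+(14*(5+a)))*(z+((b*z)*(6+4))))
Step 3: at RRR: (6+4) -> 10; overall: (((y+(y*4))+(14*(5+a)))*(z+((b*z)*(6+4)))) -> (((y+(y*4))+(14*(5+a)))*(z+((b*z)*10)))
Fixed point: (((y+(y*4))+(14*(5+a)))*(z+((b*z)*10)))

Answer: (((y+(y*4))+(14*(5+a)))*(z+((b*z)*10)))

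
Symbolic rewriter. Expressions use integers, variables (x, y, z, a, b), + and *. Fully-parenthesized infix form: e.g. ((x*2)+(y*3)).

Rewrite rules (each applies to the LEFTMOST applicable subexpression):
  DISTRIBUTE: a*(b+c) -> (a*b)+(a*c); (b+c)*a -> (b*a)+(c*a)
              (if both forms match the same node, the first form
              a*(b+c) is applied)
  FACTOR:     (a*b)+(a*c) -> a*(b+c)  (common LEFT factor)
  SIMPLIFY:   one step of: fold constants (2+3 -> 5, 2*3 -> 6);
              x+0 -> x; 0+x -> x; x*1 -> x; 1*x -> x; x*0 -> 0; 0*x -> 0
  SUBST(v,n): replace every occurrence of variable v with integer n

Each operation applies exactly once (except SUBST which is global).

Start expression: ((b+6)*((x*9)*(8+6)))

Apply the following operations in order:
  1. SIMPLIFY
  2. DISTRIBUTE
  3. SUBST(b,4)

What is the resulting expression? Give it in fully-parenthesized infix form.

Answer: ((4*((x*9)*14))+(6*((x*9)*14)))

Derivation:
Start: ((b+6)*((x*9)*(8+6)))
Apply SIMPLIFY at RR (target: (8+6)): ((b+6)*((x*9)*(8+6))) -> ((b+6)*((x*9)*14))
Apply DISTRIBUTE at root (target: ((b+6)*((x*9)*14))): ((b+6)*((x*9)*14)) -> ((b*((x*9)*14))+(6*((x*9)*14)))
Apply SUBST(b,4): ((b*((x*9)*14))+(6*((x*9)*14))) -> ((4*((x*9)*14))+(6*((x*9)*14)))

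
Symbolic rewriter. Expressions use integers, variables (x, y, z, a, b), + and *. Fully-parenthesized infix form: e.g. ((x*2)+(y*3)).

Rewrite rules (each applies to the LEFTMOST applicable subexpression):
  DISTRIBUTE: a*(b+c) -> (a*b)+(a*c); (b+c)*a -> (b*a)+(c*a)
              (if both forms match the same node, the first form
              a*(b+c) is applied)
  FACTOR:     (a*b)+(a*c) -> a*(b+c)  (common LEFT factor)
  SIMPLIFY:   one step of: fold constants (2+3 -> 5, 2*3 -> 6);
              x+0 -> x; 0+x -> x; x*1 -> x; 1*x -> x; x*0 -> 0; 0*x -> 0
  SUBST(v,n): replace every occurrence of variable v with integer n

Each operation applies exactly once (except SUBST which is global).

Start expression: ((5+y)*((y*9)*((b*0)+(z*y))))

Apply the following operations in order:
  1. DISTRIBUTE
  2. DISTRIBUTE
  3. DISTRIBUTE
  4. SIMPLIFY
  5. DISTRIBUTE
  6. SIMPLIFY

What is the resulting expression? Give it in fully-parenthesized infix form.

Answer: (((5*0)+(5*((y*9)*(z*y))))+(y*(((y*9)*(b*0))+((y*9)*(z*y)))))

Derivation:
Start: ((5+y)*((y*9)*((b*0)+(z*y))))
Apply DISTRIBUTE at root (target: ((5+y)*((y*9)*((b*0)+(z*y))))): ((5+y)*((y*9)*((b*0)+(z*y)))) -> ((5*((y*9)*((b*0)+(z*y))))+(y*((y*9)*((b*0)+(z*y)))))
Apply DISTRIBUTE at LR (target: ((y*9)*((b*0)+(z*y)))): ((5*((y*9)*((b*0)+(z*y))))+(y*((y*9)*((b*0)+(z*y))))) -> ((5*(((y*9)*(b*0))+((y*9)*(z*y))))+(y*((y*9)*((b*0)+(z*y)))))
Apply DISTRIBUTE at L (target: (5*(((y*9)*(b*0))+((y*9)*(z*y))))): ((5*(((y*9)*(b*0))+((y*9)*(z*y))))+(y*((y*9)*((b*0)+(z*y))))) -> (((5*((y*9)*(b*0)))+(5*((y*9)*(z*y))))+(y*((y*9)*((b*0)+(z*y)))))
Apply SIMPLIFY at LLRR (target: (b*0)): (((5*((y*9)*(b*0)))+(5*((y*9)*(z*y))))+(y*((y*9)*((b*0)+(z*y))))) -> (((5*((y*9)*0))+(5*((y*9)*(z*y))))+(y*((y*9)*((b*0)+(z*y)))))
Apply DISTRIBUTE at RR (target: ((y*9)*((b*0)+(z*y)))): (((5*((y*9)*0))+(5*((y*9)*(z*y))))+(y*((y*9)*((b*0)+(z*y))))) -> (((5*((y*9)*0))+(5*((y*9)*(z*y))))+(y*(((y*9)*(b*0))+((y*9)*(z*y)))))
Apply SIMPLIFY at LLR (target: ((y*9)*0)): (((5*((y*9)*0))+(5*((y*9)*(z*y))))+(y*(((y*9)*(b*0))+((y*9)*(z*y))))) -> (((5*0)+(5*((y*9)*(z*y))))+(y*(((y*9)*(b*0))+((y*9)*(z*y)))))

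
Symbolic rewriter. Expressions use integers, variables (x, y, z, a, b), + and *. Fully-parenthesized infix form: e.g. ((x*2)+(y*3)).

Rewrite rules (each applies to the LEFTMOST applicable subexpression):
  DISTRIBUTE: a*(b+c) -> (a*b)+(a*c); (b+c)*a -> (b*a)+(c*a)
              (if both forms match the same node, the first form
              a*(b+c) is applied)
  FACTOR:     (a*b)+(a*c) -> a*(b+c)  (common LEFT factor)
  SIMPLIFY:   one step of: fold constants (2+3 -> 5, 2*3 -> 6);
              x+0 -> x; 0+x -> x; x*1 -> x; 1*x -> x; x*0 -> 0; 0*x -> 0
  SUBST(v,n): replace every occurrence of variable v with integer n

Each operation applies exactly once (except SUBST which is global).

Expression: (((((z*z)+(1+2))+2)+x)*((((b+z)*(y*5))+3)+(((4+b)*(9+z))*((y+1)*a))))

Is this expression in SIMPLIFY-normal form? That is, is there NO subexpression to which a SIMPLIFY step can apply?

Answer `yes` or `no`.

Expression: (((((z*z)+(1+2))+2)+x)*((((b+z)*(y*5))+3)+(((4+b)*(9+z))*((y+1)*a))))
Scanning for simplifiable subexpressions (pre-order)...
  at root: (((((z*z)+(1+2))+2)+x)*((((b+z)*(y*5))+3)+(((4+b)*(9+z))*((y+1)*a)))) (not simplifiable)
  at L: ((((z*z)+(1+2))+2)+x) (not simplifiable)
  at LL: (((z*z)+(1+2))+2) (not simplifiable)
  at LLL: ((z*z)+(1+2)) (not simplifiable)
  at LLLL: (z*z) (not simplifiable)
  at LLLR: (1+2) (SIMPLIFIABLE)
  at R: ((((b+z)*(y*5))+3)+(((4+b)*(9+z))*((y+1)*a))) (not simplifiable)
  at RL: (((b+z)*(y*5))+3) (not simplifiable)
  at RLL: ((b+z)*(y*5)) (not simplifiable)
  at RLLL: (b+z) (not simplifiable)
  at RLLR: (y*5) (not simplifiable)
  at RR: (((4+b)*(9+z))*((y+1)*a)) (not simplifiable)
  at RRL: ((4+b)*(9+z)) (not simplifiable)
  at RRLL: (4+b) (not simplifiable)
  at RRLR: (9+z) (not simplifiable)
  at RRR: ((y+1)*a) (not simplifiable)
  at RRRL: (y+1) (not simplifiable)
Found simplifiable subexpr at path LLLR: (1+2)
One SIMPLIFY step would give: (((((z*z)+3)+2)+x)*((((b+z)*(y*5))+3)+(((4+b)*(9+z))*((y+1)*a))))
-> NOT in normal form.

Answer: no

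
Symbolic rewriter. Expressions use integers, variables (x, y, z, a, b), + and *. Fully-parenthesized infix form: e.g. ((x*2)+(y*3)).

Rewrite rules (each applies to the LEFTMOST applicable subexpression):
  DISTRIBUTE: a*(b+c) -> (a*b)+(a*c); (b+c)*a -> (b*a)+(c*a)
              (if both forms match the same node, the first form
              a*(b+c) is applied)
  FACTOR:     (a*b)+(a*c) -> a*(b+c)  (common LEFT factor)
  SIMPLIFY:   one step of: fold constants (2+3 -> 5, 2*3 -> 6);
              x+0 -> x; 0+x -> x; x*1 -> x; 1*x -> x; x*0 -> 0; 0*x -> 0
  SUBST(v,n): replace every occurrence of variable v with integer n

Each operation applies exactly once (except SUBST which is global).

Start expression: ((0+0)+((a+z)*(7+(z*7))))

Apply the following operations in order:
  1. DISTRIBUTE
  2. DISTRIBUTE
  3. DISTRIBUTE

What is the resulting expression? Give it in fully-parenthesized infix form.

Answer: ((0+0)+(((a*7)+(z*7))+((a*(z*7))+(z*(z*7)))))

Derivation:
Start: ((0+0)+((a+z)*(7+(z*7))))
Apply DISTRIBUTE at R (target: ((a+z)*(7+(z*7)))): ((0+0)+((a+z)*(7+(z*7)))) -> ((0+0)+(((a+z)*7)+((a+z)*(z*7))))
Apply DISTRIBUTE at RL (target: ((a+z)*7)): ((0+0)+(((a+z)*7)+((a+z)*(z*7)))) -> ((0+0)+(((a*7)+(z*7))+((a+z)*(z*7))))
Apply DISTRIBUTE at RR (target: ((a+z)*(z*7))): ((0+0)+(((a*7)+(z*7))+((a+z)*(z*7)))) -> ((0+0)+(((a*7)+(z*7))+((a*(z*7))+(z*(z*7)))))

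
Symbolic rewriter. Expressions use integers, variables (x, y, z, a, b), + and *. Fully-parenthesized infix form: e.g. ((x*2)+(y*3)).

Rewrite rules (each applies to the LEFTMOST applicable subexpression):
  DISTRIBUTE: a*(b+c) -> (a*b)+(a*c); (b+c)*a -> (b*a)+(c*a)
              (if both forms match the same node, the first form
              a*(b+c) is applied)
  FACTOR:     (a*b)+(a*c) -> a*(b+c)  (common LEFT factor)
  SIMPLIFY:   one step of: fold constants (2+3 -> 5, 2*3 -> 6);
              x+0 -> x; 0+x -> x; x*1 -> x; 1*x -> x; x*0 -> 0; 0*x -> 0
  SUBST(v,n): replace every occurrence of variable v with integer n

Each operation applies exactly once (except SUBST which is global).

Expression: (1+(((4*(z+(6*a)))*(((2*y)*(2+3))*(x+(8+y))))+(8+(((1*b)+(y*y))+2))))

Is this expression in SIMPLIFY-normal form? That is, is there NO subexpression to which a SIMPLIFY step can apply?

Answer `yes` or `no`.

Answer: no

Derivation:
Expression: (1+(((4*(z+(6*a)))*(((2*y)*(2+3))*(x+(8+y))))+(8+(((1*b)+(y*y))+2))))
Scanning for simplifiable subexpressions (pre-order)...
  at root: (1+(((4*(z+(6*a)))*(((2*y)*(2+3))*(x+(8+y))))+(8+(((1*b)+(y*y))+2)))) (not simplifiable)
  at R: (((4*(z+(6*a)))*(((2*y)*(2+3))*(x+(8+y))))+(8+(((1*b)+(y*y))+2))) (not simplifiable)
  at RL: ((4*(z+(6*a)))*(((2*y)*(2+3))*(x+(8+y)))) (not simplifiable)
  at RLL: (4*(z+(6*a))) (not simplifiable)
  at RLLR: (z+(6*a)) (not simplifiable)
  at RLLRR: (6*a) (not simplifiable)
  at RLR: (((2*y)*(2+3))*(x+(8+y))) (not simplifiable)
  at RLRL: ((2*y)*(2+3)) (not simplifiable)
  at RLRLL: (2*y) (not simplifiable)
  at RLRLR: (2+3) (SIMPLIFIABLE)
  at RLRR: (x+(8+y)) (not simplifiable)
  at RLRRR: (8+y) (not simplifiable)
  at RR: (8+(((1*b)+(y*y))+2)) (not simplifiable)
  at RRR: (((1*b)+(y*y))+2) (not simplifiable)
  at RRRL: ((1*b)+(y*y)) (not simplifiable)
  at RRRLL: (1*b) (SIMPLIFIABLE)
  at RRRLR: (y*y) (not simplifiable)
Found simplifiable subexpr at path RLRLR: (2+3)
One SIMPLIFY step would give: (1+(((4*(z+(6*a)))*(((2*y)*5)*(x+(8+y))))+(8+(((1*b)+(y*y))+2))))
-> NOT in normal form.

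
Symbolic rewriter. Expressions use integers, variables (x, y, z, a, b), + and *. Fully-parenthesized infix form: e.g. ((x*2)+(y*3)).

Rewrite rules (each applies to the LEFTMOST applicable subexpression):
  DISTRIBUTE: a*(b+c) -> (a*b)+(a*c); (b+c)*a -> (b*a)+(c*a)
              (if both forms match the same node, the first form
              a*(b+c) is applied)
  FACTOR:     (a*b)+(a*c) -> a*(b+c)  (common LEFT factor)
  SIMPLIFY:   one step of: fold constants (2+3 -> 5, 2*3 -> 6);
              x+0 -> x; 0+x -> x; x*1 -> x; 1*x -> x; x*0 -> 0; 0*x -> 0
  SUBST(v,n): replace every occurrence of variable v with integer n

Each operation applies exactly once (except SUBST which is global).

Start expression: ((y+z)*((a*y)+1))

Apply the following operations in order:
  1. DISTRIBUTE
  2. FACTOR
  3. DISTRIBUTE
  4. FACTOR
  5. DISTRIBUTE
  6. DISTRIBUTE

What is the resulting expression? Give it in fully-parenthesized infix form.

Answer: (((y*(a*y))+(z*(a*y)))+((y+z)*1))

Derivation:
Start: ((y+z)*((a*y)+1))
Apply DISTRIBUTE at root (target: ((y+z)*((a*y)+1))): ((y+z)*((a*y)+1)) -> (((y+z)*(a*y))+((y+z)*1))
Apply FACTOR at root (target: (((y+z)*(a*y))+((y+z)*1))): (((y+z)*(a*y))+((y+z)*1)) -> ((y+z)*((a*y)+1))
Apply DISTRIBUTE at root (target: ((y+z)*((a*y)+1))): ((y+z)*((a*y)+1)) -> (((y+z)*(a*y))+((y+z)*1))
Apply FACTOR at root (target: (((y+z)*(a*y))+((y+z)*1))): (((y+z)*(a*y))+((y+z)*1)) -> ((y+z)*((a*y)+1))
Apply DISTRIBUTE at root (target: ((y+z)*((a*y)+1))): ((y+z)*((a*y)+1)) -> (((y+z)*(a*y))+((y+z)*1))
Apply DISTRIBUTE at L (target: ((y+z)*(a*y))): (((y+z)*(a*y))+((y+z)*1)) -> (((y*(a*y))+(z*(a*y)))+((y+z)*1))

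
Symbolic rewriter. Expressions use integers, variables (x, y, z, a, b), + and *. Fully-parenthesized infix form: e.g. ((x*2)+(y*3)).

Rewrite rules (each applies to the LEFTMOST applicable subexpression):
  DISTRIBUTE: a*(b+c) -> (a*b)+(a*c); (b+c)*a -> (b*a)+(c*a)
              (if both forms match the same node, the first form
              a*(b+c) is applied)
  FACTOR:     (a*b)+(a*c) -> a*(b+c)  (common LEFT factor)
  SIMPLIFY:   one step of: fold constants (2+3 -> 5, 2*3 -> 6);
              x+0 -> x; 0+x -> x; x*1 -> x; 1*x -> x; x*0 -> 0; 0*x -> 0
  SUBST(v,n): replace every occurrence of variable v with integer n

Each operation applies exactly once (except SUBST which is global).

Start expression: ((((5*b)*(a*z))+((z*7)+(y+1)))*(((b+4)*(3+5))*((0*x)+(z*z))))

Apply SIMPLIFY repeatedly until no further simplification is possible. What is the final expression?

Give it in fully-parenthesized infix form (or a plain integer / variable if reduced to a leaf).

Start: ((((5*b)*(a*z))+((z*7)+(y+1)))*(((b+4)*(3+5))*((0*x)+(z*z))))
Step 1: at RLR: (3+5) -> 8; overall: ((((5*b)*(a*z))+((z*7)+(y+1)))*(((b+4)*(3+5))*((0*x)+(z*z)))) -> ((((5*b)*(a*z))+((z*7)+(y+1)))*(((b+4)*8)*((0*x)+(z*z))))
Step 2: at RRL: (0*x) -> 0; overall: ((((5*b)*(a*z))+((z*7)+(y+1)))*(((b+4)*8)*((0*x)+(z*z)))) -> ((((5*b)*(a*z))+((z*7)+(y+1)))*(((b+4)*8)*(0+(z*z))))
Step 3: at RR: (0+(z*z)) -> (z*z); overall: ((((5*b)*(a*z))+((z*7)+(y+1)))*(((b+4)*8)*(0+(z*z)))) -> ((((5*b)*(a*z))+((z*7)+(y+1)))*(((b+4)*8)*(z*z)))
Fixed point: ((((5*b)*(a*z))+((z*7)+(y+1)))*(((b+4)*8)*(z*z)))

Answer: ((((5*b)*(a*z))+((z*7)+(y+1)))*(((b+4)*8)*(z*z)))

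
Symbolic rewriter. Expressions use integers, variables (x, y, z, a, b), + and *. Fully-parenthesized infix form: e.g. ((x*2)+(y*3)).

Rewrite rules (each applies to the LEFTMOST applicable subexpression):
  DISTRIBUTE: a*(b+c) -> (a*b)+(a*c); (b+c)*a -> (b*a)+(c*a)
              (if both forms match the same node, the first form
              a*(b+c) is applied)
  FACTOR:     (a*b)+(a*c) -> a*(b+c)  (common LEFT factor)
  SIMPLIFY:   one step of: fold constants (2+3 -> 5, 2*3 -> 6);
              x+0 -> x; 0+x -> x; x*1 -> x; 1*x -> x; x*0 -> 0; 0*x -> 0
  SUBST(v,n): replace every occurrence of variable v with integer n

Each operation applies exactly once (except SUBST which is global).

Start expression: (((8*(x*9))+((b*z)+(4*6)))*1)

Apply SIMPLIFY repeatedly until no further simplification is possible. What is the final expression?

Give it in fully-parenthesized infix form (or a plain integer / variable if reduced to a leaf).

Answer: ((8*(x*9))+((b*z)+24))

Derivation:
Start: (((8*(x*9))+((b*z)+(4*6)))*1)
Step 1: at root: (((8*(x*9))+((b*z)+(4*6)))*1) -> ((8*(x*9))+((b*z)+(4*6))); overall: (((8*(x*9))+((b*z)+(4*6)))*1) -> ((8*(x*9))+((b*z)+(4*6)))
Step 2: at RR: (4*6) -> 24; overall: ((8*(x*9))+((b*z)+(4*6))) -> ((8*(x*9))+((b*z)+24))
Fixed point: ((8*(x*9))+((b*z)+24))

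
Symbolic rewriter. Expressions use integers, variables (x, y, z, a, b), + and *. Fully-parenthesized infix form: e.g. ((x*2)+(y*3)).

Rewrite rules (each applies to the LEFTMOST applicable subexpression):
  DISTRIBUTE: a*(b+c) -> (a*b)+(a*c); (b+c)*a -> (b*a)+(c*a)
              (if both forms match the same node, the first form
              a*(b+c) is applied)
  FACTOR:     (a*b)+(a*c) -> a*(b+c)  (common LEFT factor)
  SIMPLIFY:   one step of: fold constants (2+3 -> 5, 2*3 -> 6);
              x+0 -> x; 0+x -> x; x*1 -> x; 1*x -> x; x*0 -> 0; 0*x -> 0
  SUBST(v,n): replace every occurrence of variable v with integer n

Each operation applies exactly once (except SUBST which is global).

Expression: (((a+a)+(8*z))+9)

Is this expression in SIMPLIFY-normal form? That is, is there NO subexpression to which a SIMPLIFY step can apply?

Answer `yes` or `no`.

Answer: yes

Derivation:
Expression: (((a+a)+(8*z))+9)
Scanning for simplifiable subexpressions (pre-order)...
  at root: (((a+a)+(8*z))+9) (not simplifiable)
  at L: ((a+a)+(8*z)) (not simplifiable)
  at LL: (a+a) (not simplifiable)
  at LR: (8*z) (not simplifiable)
Result: no simplifiable subexpression found -> normal form.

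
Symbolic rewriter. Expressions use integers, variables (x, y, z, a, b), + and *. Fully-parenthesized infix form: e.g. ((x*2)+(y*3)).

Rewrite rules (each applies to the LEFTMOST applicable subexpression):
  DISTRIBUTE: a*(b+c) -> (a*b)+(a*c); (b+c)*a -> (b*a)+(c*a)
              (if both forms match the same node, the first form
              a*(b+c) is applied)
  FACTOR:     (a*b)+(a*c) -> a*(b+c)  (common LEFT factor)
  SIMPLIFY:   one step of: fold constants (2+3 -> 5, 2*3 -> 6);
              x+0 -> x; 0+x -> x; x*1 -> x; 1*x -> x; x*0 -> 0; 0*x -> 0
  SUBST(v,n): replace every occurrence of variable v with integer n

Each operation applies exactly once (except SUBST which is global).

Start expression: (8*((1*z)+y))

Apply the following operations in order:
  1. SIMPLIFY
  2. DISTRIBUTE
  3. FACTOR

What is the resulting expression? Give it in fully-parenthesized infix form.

Start: (8*((1*z)+y))
Apply SIMPLIFY at RL (target: (1*z)): (8*((1*z)+y)) -> (8*(z+y))
Apply DISTRIBUTE at root (target: (8*(z+y))): (8*(z+y)) -> ((8*z)+(8*y))
Apply FACTOR at root (target: ((8*z)+(8*y))): ((8*z)+(8*y)) -> (8*(z+y))

Answer: (8*(z+y))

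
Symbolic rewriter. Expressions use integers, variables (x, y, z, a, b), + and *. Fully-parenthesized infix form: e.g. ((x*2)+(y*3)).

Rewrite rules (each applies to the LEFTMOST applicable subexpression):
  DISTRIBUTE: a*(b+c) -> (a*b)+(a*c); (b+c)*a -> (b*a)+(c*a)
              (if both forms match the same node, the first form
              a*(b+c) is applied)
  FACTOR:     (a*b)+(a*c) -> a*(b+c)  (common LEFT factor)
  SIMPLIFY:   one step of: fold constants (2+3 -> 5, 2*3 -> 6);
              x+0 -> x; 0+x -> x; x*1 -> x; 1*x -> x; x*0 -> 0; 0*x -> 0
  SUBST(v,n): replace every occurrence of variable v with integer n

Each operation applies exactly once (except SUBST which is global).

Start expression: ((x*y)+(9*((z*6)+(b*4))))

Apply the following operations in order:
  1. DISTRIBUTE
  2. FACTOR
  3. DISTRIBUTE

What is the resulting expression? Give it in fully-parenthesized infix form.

Answer: ((x*y)+((9*(z*6))+(9*(b*4))))

Derivation:
Start: ((x*y)+(9*((z*6)+(b*4))))
Apply DISTRIBUTE at R (target: (9*((z*6)+(b*4)))): ((x*y)+(9*((z*6)+(b*4)))) -> ((x*y)+((9*(z*6))+(9*(b*4))))
Apply FACTOR at R (target: ((9*(z*6))+(9*(b*4)))): ((x*y)+((9*(z*6))+(9*(b*4)))) -> ((x*y)+(9*((z*6)+(b*4))))
Apply DISTRIBUTE at R (target: (9*((z*6)+(b*4)))): ((x*y)+(9*((z*6)+(b*4)))) -> ((x*y)+((9*(z*6))+(9*(b*4))))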